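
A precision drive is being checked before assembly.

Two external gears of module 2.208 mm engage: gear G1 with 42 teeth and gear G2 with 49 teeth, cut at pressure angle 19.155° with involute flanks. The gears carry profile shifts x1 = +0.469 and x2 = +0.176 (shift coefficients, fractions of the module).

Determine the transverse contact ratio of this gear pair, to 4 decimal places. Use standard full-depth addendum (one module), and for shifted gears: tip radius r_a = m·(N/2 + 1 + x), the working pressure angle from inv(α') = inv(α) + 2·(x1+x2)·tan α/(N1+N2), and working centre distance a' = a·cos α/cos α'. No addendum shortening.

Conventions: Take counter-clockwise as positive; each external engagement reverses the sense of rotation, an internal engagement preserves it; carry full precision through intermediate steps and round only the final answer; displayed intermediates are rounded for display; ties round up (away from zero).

class = single-mesh tooth geometry [involute pair 42T × 49T, m = 2.208]
base radii: r_b1 = 43.800806, r_b2 = 51.100941
tip radii: r_a1 = 49.611552, r_a2 = 56.692608
inv(α') = inv(19.155°) + 2·(+0.469+0.176)·tan α/(42+49) = 0.01796269  ⇒  α' = 21.23727°
a' = a·cos α / cos α' = 100.4640·cos 19.155°/cos 21.23727° = 101.816255
action lengths: √(r_a1²−r_b1²) = 23.297971, √(r_a2²−r_b2²) = 24.550879
base pitch p_b = π·m·cos α = 6.552585
CR = (23.297971 + 24.550879 − 101.816255·sin 21.23727°)/6.552585 = 1.673820
contact ratio ≈ 1.6738

1.6738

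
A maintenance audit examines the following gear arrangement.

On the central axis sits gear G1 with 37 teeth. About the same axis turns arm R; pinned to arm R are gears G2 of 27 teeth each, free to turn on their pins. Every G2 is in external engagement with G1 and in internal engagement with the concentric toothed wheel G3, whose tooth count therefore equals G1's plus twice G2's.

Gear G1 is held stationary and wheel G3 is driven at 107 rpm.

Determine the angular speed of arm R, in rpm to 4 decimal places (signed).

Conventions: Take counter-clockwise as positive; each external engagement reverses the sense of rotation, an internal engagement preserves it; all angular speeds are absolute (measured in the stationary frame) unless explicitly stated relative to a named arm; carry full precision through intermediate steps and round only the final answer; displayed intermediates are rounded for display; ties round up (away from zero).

+76.0703 rpm

recognized (axles ride arm R): planetary set, 37/27/91 teeth
normalise by the input: solve with ω_ring = 1, then scale by 107 rpm
ring teeth: 37 + 2·27 = 91
37(ω_sun−ω_arm) = −91(ω_ring−ω_arm),  ω_sun = 0, ω_ring = 1
37(0−ω_arm) = −91(1−ω_arm)  ⇒  128·ω_arm = 91  ⇒  ω_arm = 91/128
scale: ω_arm = 91/128 × 107 rpm = +76.0703 rpm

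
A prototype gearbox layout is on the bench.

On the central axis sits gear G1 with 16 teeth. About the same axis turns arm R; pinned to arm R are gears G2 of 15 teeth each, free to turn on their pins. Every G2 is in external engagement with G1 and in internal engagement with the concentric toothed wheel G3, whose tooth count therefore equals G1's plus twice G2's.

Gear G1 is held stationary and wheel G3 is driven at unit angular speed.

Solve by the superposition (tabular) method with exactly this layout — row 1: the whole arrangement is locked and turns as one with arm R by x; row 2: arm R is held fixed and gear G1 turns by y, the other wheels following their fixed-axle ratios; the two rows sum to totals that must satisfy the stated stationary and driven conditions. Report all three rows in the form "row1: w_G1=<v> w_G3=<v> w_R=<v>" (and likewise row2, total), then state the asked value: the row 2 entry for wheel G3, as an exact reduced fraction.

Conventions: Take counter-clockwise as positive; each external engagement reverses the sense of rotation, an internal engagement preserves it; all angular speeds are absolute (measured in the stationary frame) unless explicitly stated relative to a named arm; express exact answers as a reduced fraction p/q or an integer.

row1: w_G1=23/31 w_G3=23/31 w_R=23/31
row2: w_G1=-23/31 w_G3=8/31 w_R=0
total: w_G1=0 w_G3=1 w_R=23/31
asked value: 8/31

planetary set (16T centre, 15T on arm, 46T internal) — Willis relation
row 1 (train locked, turned with arm): all members turn x
row 2 — arm fixed, fixed-axis ratios: sun y, ring −(16/46)·y, arm 0
boundary: total ω_sun = x + y = 0 and total ω_ring = x − (16/46)·y = 1  ⇒  y = -23/31, x = 23/31
row 2 ring = −(16/46)·(-23/31) = 8/31
totals (row 1 + row 2): sun 23/31 + (-23/31) = 0, ring 23/31 + 8/31 = 1, arm 23/31 + 0 = 23/31
asked cell (row2, ring) = 8/31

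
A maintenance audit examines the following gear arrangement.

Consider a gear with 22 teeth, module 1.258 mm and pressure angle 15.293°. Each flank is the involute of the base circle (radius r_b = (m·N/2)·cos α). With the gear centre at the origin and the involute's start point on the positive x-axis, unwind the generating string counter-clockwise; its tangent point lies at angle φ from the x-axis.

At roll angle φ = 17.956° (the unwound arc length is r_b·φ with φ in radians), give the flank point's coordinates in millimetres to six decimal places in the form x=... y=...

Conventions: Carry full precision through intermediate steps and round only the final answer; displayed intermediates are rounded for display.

x=13.987465 y=0.135608

topology: single-mesh involute geometry — m = 1.258, N = 22
pitch radius r_p = m·N/2 = 1.258·22/2 = 13.838000
base radius r_b = r_p·cos α = 13.838000·cos 15.293° = 13.347992
roll angle φ = 17.956° = 0.31339132 rad
x = r_b·(cos φ + φ·sin φ) = 13.987465
y = r_b·(sin φ − φ·cos φ) = 0.135608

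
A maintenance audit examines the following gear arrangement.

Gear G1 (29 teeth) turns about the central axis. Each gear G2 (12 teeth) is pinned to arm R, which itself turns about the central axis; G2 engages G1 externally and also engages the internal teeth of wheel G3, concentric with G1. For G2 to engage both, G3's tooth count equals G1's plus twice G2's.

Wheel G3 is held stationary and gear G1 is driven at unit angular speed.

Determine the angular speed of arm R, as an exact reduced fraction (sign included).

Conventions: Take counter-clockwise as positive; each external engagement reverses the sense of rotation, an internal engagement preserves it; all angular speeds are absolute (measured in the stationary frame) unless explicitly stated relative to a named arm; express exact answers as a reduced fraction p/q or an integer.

topology: planetary set — G1 29T / G2 12T / G3 53T, arm = carrier (Willis)
ring teeth: 29 + 2·12 = 53
29(ω_sun−ω_arm) = −53(ω_ring−ω_arm),  ω_ring = 0, ω_sun = 1
29(1−ω_arm) = −53(0−ω_arm)  ⇒  82·ω_arm = 29  ⇒  ω_arm = 29/82
exact speed ratio = 29/82

29/82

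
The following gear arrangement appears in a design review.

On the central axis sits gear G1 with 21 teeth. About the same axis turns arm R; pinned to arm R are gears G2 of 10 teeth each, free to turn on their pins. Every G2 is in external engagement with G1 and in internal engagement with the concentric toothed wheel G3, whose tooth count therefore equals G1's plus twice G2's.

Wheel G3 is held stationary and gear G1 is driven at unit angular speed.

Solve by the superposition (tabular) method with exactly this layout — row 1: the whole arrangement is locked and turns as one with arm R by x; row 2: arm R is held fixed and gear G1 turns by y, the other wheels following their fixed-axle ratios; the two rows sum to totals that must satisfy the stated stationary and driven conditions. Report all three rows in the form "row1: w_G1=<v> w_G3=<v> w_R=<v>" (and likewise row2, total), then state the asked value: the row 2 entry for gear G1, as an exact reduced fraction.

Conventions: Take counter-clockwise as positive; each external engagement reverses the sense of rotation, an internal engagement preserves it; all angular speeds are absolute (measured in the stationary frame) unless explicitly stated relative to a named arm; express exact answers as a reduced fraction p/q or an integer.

row1: w_G1=21/62 w_G3=21/62 w_R=21/62
row2: w_G1=41/62 w_G3=-21/62 w_R=0
total: w_G1=1 w_G3=0 w_R=21/62
asked value: 41/62

planetary set (21T centre, 10T on arm, 41T internal) — Willis relation
row 1: whole set turns with the arm by x
row 2: sun turns y, ring = −(21/41)·y, arm 0
boundary: total ω_ring = x − (21/41)·y = 0 and total ω_sun = x + y = 1  ⇒  y = 41/62, x = 21/62
row 2 ring = −(21/41)·41/62 = -21/62
totals (row 1 + row 2): sun 21/62 + 41/62 = 1, ring 21/62 + (-21/62) = 0, arm 21/62 + 0 = 21/62
asked cell (row2, sun) = 41/62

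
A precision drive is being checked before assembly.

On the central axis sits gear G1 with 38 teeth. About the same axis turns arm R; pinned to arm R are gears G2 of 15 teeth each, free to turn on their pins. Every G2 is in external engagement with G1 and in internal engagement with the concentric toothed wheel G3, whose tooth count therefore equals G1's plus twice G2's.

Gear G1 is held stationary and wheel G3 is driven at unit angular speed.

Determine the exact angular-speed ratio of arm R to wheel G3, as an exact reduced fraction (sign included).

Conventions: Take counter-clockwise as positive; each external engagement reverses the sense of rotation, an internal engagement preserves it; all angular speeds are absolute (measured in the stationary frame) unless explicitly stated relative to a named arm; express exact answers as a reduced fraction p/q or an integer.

topology: planetary set — G1 38T / G2 15T / G3 68T, arm = carrier (Willis)
ring teeth: 38 + 2·15 = 68
38(ω_sun−ω_arm) = −68(ω_ring−ω_arm),  ω_sun = 0, ω_ring = 1
38(0−ω_arm) = −68(1−ω_arm)  ⇒  106·ω_arm = 68  ⇒  ω_arm = 34/53
ω_out/ω_in = 34/53

34/53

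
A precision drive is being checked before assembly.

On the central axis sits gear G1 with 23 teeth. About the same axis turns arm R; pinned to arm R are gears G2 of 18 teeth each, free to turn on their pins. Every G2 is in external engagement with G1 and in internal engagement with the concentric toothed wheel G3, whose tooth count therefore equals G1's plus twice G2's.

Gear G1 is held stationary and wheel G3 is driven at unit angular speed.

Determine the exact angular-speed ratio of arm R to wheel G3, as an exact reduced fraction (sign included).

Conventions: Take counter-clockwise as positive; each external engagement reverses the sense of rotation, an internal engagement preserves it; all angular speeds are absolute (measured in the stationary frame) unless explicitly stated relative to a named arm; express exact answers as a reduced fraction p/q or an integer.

59/82

class = planetary set [G3 = 23+2·18 = 59; Willis about the carrier]
ring teeth: 23 + 2·18 = 59
23(ω_sun−ω_arm) = −59(ω_ring−ω_arm),  ω_sun = 0, ω_ring = 1
23(0−ω_arm) = −59(1−ω_arm)  ⇒  82·ω_arm = 59  ⇒  ω_arm = 59/82
ω_out/ω_in = 59/82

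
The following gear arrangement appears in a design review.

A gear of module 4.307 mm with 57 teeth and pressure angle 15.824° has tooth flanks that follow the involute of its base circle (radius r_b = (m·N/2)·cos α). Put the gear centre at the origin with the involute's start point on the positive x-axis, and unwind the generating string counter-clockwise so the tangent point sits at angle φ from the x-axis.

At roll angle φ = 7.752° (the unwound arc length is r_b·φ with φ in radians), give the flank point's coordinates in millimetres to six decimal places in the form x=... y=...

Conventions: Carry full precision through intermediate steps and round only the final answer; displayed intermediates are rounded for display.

x=119.173747 y=0.097319

topology: single-mesh involute geometry — m = 4.307, N = 57
pitch radius r_p = m·N/2 = 4.307·57/2 = 122.749500
base radius r_b = r_p·cos α = 122.749500·cos 15.824° = 118.097767
roll angle φ = 7.752° = 0.13529792 rad
x = r_b·(cos φ + φ·sin φ) = 119.173747
y = r_b·(sin φ − φ·cos φ) = 0.097319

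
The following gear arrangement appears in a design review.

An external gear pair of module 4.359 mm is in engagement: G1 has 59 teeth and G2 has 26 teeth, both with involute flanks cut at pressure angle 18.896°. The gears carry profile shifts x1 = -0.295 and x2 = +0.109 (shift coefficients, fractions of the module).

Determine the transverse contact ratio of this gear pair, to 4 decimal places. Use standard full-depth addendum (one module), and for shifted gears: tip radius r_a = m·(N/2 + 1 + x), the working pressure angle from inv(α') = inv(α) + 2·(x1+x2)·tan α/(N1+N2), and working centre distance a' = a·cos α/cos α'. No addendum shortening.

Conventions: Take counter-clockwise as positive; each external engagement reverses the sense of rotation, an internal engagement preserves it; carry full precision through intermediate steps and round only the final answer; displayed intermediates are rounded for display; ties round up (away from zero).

1.7814

topology: single-mesh involute geometry — m = 4.359, 59T/26T pair
base radii: r_b1 = 121.660497, r_b2 = 53.613100
tip radii: r_a1 = 131.663595, r_a2 = 61.501131
inv(α') = inv(18.896°) + 2·(-0.295+0.109)·tan α/(59+26) = 0.01100306  ⇒  α' = 18.13066°
a' = a·cos α / cos α' = 185.2575·cos 18.896°/cos 18.13066° = 184.430701
action lengths: √(r_a1²−r_b1²) = 50.339107, √(r_a2²−r_b2²) = 30.133446
base pitch p_b = π·m·cos α = 12.956194
CR = (50.339107 + 30.133446 − 184.430701·sin 18.13066°)/12.956194 = 1.781425
contact ratio ≈ 1.7814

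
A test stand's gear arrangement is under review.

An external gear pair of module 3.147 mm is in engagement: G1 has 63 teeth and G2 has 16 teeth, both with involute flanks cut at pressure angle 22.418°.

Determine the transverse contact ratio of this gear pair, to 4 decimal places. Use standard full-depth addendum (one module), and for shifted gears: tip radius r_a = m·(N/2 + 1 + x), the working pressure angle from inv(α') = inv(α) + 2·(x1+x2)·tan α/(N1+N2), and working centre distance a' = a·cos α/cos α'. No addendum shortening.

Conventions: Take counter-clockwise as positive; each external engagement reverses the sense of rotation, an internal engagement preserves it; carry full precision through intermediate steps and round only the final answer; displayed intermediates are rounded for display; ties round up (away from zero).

1.5489

topology: single-mesh involute geometry — m = 3.147, 63T/16T pair
base radii: r_b1 = 91.638838, r_b2 = 23.273356
tip radii: r_a1 = 102.277500, r_a2 = 28.323000
no profile shift: α' = α, a' = a
action lengths: √(r_a1²−r_b1²) = 45.420373, √(r_a2²−r_b2²) = 16.141352
base pitch p_b = π·m·cos α = 9.139425
CR = (45.420373 + 16.141352 − 124.306500·sin 22.41800°)/9.139425 = 1.548904
contact ratio ≈ 1.5489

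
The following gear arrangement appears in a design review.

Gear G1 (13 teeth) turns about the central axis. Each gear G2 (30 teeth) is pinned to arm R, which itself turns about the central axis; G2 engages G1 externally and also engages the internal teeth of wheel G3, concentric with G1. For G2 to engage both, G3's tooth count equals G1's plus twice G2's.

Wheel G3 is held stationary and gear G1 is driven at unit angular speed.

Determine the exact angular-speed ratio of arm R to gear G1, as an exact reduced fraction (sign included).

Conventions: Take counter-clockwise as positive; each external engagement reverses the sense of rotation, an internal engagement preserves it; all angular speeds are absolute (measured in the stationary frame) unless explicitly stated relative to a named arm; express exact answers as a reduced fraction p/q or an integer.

13/86

class = planetary set [G3 = 13+2·30 = 73; Willis about the carrier]
ring teeth: 13 + 2·30 = 73
13(ω_sun−ω_arm) = −73(ω_ring−ω_arm),  ω_ring = 0, ω_sun = 1
13(1−ω_arm) = −73(0−ω_arm)  ⇒  86·ω_arm = 13  ⇒  ω_arm = 13/86
ω_out/ω_in = 13/86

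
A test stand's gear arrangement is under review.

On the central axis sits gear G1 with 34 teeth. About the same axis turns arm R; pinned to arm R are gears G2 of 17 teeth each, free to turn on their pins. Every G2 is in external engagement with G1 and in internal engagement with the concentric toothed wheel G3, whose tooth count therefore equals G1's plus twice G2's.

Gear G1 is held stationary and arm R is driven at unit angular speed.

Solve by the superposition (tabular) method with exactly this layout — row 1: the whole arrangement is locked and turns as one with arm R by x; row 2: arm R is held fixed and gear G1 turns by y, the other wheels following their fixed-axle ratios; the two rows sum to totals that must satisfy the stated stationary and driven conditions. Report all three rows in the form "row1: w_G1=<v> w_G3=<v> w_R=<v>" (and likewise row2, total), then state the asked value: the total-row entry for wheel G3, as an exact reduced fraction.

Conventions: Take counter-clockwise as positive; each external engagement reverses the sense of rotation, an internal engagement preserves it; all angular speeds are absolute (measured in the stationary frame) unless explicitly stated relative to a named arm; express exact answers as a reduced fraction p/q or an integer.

row1: w_G1=1 w_G3=1 w_R=1
row2: w_G1=-1 w_G3=1/2 w_R=0
total: w_G1=0 w_G3=3/2 w_R=1
asked value: 3/2

class = planetary set [G3 = 34+2·17 = 68; Willis about the carrier]
row 1 (train locked, turned with arm): all members turn x
superposition row 2 [arm held]: sun y, ring −(34/68)·y, arm 0
boundary: total ω_sun = x + y = 0 and total ω_arm = x = 1  ⇒  y = -1, x = 1
row 2 ring = −(34/68)·(-1) = 1/2
totals (row 1 + row 2): sun 1 + (-1) = 0, ring 1 + 1/2 = 3/2, arm 1 + 0 = 1
asked cell (total, ring) = 3/2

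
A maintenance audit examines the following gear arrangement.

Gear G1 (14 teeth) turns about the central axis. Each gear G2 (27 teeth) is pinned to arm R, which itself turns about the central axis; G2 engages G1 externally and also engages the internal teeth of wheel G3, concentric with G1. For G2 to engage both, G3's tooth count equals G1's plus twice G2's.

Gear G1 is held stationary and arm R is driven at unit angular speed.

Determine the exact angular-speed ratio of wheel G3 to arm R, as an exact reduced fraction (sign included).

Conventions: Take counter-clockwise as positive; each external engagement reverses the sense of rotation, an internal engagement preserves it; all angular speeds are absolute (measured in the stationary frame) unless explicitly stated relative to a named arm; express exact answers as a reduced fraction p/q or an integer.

41/34

topology: planetary set — G1 14T / G2 27T / G3 68T, arm = carrier (Willis)
ring teeth: 14 + 2·27 = 68
14(ω_sun−ω_arm) = −68(ω_ring−ω_arm),  ω_sun = 0, ω_arm = 1
ω_ring = 1 − (14/68)(0−1) = 41/34
ω_out/ω_in = 41/34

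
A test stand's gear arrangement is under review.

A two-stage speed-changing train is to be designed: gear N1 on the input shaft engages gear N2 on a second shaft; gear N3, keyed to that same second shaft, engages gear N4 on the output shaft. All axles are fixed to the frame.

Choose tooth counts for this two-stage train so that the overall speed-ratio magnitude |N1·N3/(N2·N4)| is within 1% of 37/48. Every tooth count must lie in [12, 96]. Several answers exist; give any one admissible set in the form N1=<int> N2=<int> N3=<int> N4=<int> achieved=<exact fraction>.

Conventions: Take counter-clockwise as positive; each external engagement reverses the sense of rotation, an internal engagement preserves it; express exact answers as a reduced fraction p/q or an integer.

N1=12 N2=48 N3=37 N4=12 achieved=37/48

design class (target 37/48): fixed-axis compound train
target = 37/48 in lowest terms: an exact hit needs N1·N3 = k·37 and N2·N4 = k·48 for one integer k, every count in [12, 96]; additionally prefer no 1:1 stage (N1 ≠ N2, N3 ≠ N4)
k = 1…11: no 1:1-free in-range split of k·37 and k·48 into factor pairs; take k = 12
k = 12: N1·N3 = 444 = 12·37, N2·N4 = 576 = 48·12
achieved = 12·37/(48·12) = 37/48; |achieved − target| = 0 ≤ 37/4800 ✓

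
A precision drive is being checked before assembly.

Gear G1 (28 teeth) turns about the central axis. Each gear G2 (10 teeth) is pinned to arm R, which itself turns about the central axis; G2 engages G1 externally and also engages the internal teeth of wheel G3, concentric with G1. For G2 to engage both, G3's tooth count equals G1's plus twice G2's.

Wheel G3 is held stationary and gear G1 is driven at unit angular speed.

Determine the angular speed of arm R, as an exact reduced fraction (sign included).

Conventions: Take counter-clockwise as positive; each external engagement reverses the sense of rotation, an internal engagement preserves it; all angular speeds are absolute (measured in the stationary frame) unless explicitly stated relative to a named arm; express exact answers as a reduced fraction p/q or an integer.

planetary set (28T centre, 10T on arm, 48T internal) — Willis relation
ring teeth: 28 + 2·10 = 48
28(ω_sun−ω_arm) = −48(ω_ring−ω_arm),  ω_ring = 0, ω_sun = 1
28(1−ω_arm) = −48(0−ω_arm)  ⇒  76·ω_arm = 28  ⇒  ω_arm = 7/19
exact speed ratio = 7/19

7/19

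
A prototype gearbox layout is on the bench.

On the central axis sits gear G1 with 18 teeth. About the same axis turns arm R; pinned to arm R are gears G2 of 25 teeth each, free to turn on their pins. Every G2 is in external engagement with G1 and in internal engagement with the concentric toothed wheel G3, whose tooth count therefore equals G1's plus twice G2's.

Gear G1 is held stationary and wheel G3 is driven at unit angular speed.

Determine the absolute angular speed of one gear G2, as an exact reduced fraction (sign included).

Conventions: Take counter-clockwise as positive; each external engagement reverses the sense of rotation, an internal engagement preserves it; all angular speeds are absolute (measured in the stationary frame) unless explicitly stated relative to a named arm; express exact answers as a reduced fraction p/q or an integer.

recognized (axles ride arm R): planetary set, 18/25/68 teeth
ring teeth: 18 + 2·25 = 68
18(ω_sun−ω_arm) = −68(ω_ring−ω_arm),  ω_sun = 0, ω_ring = 1
18(0−ω_arm) = −68(1−ω_arm)  ⇒  86·ω_arm = 68  ⇒  ω_arm = 34/43
sun–planet mesh: 18·(0−34/43) = −25·(ω_p−ω_arm)  ⇒  ω_p−ω_arm = 612/1075
ω_p = 34/43 + 612/1075 = 34/25
exact speed ratio = 34/25

34/25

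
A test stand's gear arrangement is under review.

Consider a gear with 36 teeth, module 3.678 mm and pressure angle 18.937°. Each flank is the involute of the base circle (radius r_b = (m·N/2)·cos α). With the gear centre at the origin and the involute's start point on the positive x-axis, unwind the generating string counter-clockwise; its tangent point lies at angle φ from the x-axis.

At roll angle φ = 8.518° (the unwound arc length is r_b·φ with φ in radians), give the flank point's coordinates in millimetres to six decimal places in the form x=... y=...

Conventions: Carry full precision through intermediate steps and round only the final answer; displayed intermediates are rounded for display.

x=63.308974 y=0.068436

class = single-mesh tooth geometry [base-circle involute, m = 3.678, 36T]
pitch radius r_p = m·N/2 = 3.678·36/2 = 66.204000
base radius r_b = r_p·cos α = 66.204000·cos 18.937° = 62.620774
roll angle φ = 8.518° = 0.14866715 rad
x = r_b·(cos φ + φ·sin φ) = 63.308974
y = r_b·(sin φ − φ·cos φ) = 0.068436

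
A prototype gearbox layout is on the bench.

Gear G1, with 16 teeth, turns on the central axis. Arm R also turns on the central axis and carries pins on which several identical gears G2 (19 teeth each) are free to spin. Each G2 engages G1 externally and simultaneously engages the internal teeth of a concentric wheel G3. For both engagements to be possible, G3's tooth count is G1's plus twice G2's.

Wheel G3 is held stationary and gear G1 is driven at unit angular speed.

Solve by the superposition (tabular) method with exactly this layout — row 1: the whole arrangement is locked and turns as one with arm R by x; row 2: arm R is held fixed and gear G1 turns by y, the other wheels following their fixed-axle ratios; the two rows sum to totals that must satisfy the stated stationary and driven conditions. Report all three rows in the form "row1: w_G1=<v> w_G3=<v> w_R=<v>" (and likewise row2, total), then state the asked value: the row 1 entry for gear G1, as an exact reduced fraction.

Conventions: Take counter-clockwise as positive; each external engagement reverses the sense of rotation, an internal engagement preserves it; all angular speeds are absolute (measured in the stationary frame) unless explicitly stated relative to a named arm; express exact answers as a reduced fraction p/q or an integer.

row1: w_G1=8/35 w_G3=8/35 w_R=8/35
row2: w_G1=27/35 w_G3=-8/35 w_R=0
total: w_G1=1 w_G3=0 w_R=8/35
asked value: 8/35

topology: planetary set — G1 16T / G2 19T / G3 54T, arm = carrier (Willis)
row 1 (train locked, turned with arm): all members turn x
row 2 (arm held, sun turns y): ω_ring = −(16/54)·y, ω_arm = 0
boundary: total ω_ring = x − (16/54)·y = 0 and total ω_sun = x + y = 1  ⇒  y = 27/35, x = 8/35
row 2 ring = −(16/54)·27/35 = -8/35
totals (row 1 + row 2): sun 8/35 + 27/35 = 1, ring 8/35 + (-8/35) = 0, arm 8/35 + 0 = 8/35
asked cell (row1, sun) = 8/35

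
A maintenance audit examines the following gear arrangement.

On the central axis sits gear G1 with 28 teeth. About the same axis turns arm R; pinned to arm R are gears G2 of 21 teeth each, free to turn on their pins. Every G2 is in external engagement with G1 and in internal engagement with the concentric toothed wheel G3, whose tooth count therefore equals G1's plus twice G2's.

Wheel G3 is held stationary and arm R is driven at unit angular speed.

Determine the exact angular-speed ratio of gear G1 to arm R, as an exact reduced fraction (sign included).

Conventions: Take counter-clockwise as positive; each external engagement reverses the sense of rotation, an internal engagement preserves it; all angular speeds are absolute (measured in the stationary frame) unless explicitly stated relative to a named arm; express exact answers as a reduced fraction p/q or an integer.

class = planetary set [G3 = 28+2·21 = 70; Willis about the carrier]
ring teeth: 28 + 2·21 = 70
28(ω_sun−ω_arm) = −70(ω_ring−ω_arm),  ω_ring = 0, ω_arm = 1
ω_sun = 1 − (70/28)(0−1) = 7/2
ω_out/ω_in = 7/2

7/2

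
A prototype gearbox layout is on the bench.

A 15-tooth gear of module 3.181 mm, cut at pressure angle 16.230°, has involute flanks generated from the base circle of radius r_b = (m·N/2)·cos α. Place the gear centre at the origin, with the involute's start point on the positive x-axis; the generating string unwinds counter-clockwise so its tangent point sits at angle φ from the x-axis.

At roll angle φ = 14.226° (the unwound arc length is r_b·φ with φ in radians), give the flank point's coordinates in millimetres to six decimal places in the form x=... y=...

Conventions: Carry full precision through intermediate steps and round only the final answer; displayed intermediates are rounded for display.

recognized (one wheel, involute flank): single-mesh tooth geometry, m = 3.181, N = 15
pitch radius r_p = m·N/2 = 3.181·15/2 = 23.857500
base radius r_b = r_p·cos α = 23.857500·cos 16.230° = 22.906718
roll angle φ = 14.226° = 0.24829054 rad
x = r_b·(cos φ + φ·sin φ) = 23.601952
y = r_b·(sin φ − φ·cos φ) = 0.116156

x=23.601952 y=0.116156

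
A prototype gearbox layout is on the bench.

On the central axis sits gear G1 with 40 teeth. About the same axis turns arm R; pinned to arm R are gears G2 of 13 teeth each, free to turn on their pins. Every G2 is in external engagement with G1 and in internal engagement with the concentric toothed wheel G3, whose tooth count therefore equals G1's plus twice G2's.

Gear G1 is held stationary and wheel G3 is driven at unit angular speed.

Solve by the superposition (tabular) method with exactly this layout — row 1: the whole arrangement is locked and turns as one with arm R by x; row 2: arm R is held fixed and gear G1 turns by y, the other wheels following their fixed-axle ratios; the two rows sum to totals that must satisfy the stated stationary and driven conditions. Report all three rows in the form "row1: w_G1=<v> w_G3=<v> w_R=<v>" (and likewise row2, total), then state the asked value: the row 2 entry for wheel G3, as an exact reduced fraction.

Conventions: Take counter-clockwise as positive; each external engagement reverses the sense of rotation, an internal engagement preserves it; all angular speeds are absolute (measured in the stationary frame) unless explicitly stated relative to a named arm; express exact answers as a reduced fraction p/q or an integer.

topology: planetary set — G1 40T / G2 13T / G3 66T, arm = carrier (Willis)
row 1 — lock + rotate with arm: ω_sun = ω_ring = ω_arm = x
row 2 — arm fixed, fixed-axis ratios: sun y, ring −(40/66)·y, arm 0
boundary: total ω_sun = x + y = 0 and total ω_ring = x − (40/66)·y = 1  ⇒  y = -33/53, x = 33/53
row 2 ring = −(40/66)·(-33/53) = 20/53
totals (row 1 + row 2): sun 33/53 + (-33/53) = 0, ring 33/53 + 20/53 = 1, arm 33/53 + 0 = 33/53
asked cell (row2, ring) = 20/53

row1: w_G1=33/53 w_G3=33/53 w_R=33/53
row2: w_G1=-33/53 w_G3=20/53 w_R=0
total: w_G1=0 w_G3=1 w_R=33/53
asked value: 20/53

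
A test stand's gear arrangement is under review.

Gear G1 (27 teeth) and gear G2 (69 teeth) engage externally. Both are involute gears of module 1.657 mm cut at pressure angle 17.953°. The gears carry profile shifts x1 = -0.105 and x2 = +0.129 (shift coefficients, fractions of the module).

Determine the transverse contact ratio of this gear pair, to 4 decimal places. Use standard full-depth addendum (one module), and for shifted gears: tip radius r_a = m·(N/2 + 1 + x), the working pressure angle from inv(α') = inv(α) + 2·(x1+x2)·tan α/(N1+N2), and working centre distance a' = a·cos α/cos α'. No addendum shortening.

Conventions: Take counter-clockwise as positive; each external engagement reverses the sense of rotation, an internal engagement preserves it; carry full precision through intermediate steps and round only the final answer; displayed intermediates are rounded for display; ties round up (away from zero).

1.8388

topology: single-mesh involute geometry — m = 1.657, 27T/69T pair
base radii: r_b1 = 21.280322, r_b2 = 54.383045
tip radii: r_a1 = 23.852515, r_a2 = 59.037253
inv(α') = inv(17.953°) + 2·(-0.105+0.129)·tan α/(27+69) = 0.01083608  ⇒  α' = 18.04095°
a' = a·cos α / cos α' = 79.5360·cos 17.953°/cos 18.04095° = 79.575674
action lengths: √(r_a1²−r_b1²) = 10.774524, √(r_a2²−r_b2²) = 22.975675
base pitch p_b = π·m·cos α = 4.952156
CR = (10.774524 + 22.975675 − 79.575674·sin 18.04095°)/4.952156 = 1.838770
contact ratio ≈ 1.8388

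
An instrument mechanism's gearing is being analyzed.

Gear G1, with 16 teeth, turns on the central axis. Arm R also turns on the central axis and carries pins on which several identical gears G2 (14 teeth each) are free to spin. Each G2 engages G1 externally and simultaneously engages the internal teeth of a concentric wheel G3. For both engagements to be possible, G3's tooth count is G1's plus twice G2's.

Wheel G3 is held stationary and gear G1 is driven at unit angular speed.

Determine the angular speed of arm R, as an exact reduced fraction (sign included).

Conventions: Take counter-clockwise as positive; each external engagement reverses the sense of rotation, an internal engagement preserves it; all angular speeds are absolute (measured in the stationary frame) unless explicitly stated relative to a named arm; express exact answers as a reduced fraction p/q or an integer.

4/15

topology: planetary set — G1 16T / G2 14T / G3 44T, arm = carrier (Willis)
ring teeth: 16 + 2·14 = 44
16(ω_sun−ω_arm) = −44(ω_ring−ω_arm),  ω_ring = 0, ω_sun = 1
16(1−ω_arm) = −44(0−ω_arm)  ⇒  60·ω_arm = 16  ⇒  ω_arm = 4/15
exact speed ratio = 4/15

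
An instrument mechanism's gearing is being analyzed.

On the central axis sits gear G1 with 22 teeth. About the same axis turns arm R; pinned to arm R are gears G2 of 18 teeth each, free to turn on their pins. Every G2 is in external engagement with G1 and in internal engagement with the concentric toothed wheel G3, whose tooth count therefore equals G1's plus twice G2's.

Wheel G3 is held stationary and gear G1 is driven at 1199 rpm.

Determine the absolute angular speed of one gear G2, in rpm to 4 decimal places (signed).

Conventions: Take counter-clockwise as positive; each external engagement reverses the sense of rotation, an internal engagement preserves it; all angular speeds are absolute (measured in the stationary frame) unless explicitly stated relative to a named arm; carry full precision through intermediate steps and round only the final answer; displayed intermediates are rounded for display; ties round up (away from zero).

class = planetary set [G3 = 22+2·18 = 58; Willis about the carrier]
normalise by the input: solve with ω_sun = 1, then scale by 1199 rpm
ring teeth: 22 + 2·18 = 58
22(ω_sun−ω_arm) = −58(ω_ring−ω_arm),  ω_ring = 0, ω_sun = 1
22(1−ω_arm) = −58(0−ω_arm)  ⇒  80·ω_arm = 22  ⇒  ω_arm = 11/40
sun–planet mesh: 22·(1−11/40) = −18·(ω_p−ω_arm)  ⇒  ω_p−ω_arm = -319/360
ω_p = 11/40 − 319/360 = -11/18
scale: ω_p = -11/18 × 1199 rpm = -732.7222 rpm

-732.7222 rpm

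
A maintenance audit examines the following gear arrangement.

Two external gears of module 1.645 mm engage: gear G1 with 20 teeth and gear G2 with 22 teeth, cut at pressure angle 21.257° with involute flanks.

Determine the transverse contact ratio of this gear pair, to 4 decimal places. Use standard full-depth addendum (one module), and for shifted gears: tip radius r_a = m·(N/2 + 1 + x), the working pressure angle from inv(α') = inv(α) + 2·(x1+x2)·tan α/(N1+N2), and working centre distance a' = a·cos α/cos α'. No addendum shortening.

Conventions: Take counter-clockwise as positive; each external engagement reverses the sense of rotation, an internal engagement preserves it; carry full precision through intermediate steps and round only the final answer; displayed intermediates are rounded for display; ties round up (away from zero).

single-mesh involute tooth geometry (20T engaging 22T at module 1.645)
base radii: r_b1 = 15.330801, r_b2 = 16.863881
tip radii: r_a1 = 18.095000, r_a2 = 19.740000
no profile shift: α' = α, a' = a
action lengths: √(r_a1²−r_b1²) = 9.612261, √(r_a2²−r_b2²) = 10.260464
base pitch p_b = π·m·cos α = 4.816313
CR = (9.612261 + 10.260464 − 34.545000·sin 21.25700°)/4.816313 = 1.525725
contact ratio ≈ 1.5257

1.5257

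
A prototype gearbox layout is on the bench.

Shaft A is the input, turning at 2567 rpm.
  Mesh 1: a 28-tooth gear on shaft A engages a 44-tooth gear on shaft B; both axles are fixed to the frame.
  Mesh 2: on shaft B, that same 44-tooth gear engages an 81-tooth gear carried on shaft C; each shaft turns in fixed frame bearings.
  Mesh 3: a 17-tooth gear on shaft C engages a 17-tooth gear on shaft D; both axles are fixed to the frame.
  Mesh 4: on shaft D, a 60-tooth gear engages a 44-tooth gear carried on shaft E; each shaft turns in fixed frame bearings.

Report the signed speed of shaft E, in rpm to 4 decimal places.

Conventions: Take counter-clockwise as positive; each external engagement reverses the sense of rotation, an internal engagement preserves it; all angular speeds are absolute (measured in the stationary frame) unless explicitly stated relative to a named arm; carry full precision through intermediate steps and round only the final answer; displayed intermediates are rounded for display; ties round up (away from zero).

topology: fixed-axis compound train — 4 meshes, A→E
mesh 1 [28T→44T]: ω = 2567.0000×28/44 = 1633.5455 rpm, sense flips to −
mesh 2 [44T→81T]: ω = 1633.5455×44/81 = 887.3580 rpm, sense flips to +
mesh 3 [17T→17T]: ω = 887.3580×17/17 = 887.3580 rpm, sense flips to −
mesh 4 [60T→44T]: ω = 887.3580×60/44 = 1210.0337 rpm, sense flips to +
signed output speed = +1210.0337 rpm

+1210.0337 rpm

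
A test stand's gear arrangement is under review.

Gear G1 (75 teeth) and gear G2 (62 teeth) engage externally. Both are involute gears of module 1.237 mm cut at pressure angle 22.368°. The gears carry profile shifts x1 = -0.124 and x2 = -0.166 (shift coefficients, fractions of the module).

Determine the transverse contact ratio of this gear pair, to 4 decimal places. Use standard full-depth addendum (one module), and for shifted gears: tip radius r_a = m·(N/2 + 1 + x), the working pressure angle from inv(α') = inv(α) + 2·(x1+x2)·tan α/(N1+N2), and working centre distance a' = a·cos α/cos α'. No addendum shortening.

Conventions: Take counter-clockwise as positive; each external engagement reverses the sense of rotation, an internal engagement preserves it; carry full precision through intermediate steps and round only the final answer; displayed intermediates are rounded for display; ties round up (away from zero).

1.7178

single-mesh involute tooth geometry (75T engaging 62T at module 1.237)
base radii: r_b1 = 42.897245, r_b2 = 35.461723
tip radii: r_a1 = 47.471112, r_a2 = 39.378658
inv(α') = inv(22.368°) + 2·(-0.124-0.166)·tan α/(75+62) = 0.01937958  ⇒  α' = 21.76049°
a' = a·cos α / cos α' = 84.7345·cos 22.368°/cos 21.76049° = 84.371109
action lengths: √(r_a1²−r_b1²) = 20.330589, √(r_a2²−r_b2²) = 17.121476
base pitch p_b = π·m·cos α = 3.593751
CR = (20.330589 + 17.121476 − 84.371109·sin 21.76049°)/3.593751 = 1.717809
contact ratio ≈ 1.7178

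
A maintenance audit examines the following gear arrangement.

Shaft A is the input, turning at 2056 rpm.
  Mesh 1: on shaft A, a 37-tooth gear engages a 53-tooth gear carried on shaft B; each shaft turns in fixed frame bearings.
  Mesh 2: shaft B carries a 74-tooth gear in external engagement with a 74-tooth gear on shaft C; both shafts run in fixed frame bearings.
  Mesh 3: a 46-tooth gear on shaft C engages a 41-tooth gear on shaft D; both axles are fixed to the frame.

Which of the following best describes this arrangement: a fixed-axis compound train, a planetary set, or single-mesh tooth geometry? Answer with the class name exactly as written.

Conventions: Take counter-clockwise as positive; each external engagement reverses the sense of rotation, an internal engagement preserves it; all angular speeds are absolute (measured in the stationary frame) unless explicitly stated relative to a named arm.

class = fixed-axis compound train [3 meshes; 3 ratios multiply, 3 sense flips]
classification: fixed-axis compound train

fixed-axis compound train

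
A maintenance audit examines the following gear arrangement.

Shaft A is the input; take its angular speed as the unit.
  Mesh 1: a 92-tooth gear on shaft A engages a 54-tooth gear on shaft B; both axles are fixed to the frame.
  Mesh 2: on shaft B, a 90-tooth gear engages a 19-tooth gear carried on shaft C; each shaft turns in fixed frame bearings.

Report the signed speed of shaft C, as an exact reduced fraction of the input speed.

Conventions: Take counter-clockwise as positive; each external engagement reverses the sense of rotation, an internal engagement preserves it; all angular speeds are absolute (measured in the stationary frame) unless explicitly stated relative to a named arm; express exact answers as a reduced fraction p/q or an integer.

460/57

2-mesh fixed-axis compound train (all bearings frame-fixed)
mesh 1 [92T→54T]: |ω|/ω_in = 1×92/54 = 46/27, sense flips to −
mesh 2 [90T→19T]: |ω|/ω_in = (46/27)×90/19 = 460/57, sense flips to +
signed output speed (× input speed) = 460/57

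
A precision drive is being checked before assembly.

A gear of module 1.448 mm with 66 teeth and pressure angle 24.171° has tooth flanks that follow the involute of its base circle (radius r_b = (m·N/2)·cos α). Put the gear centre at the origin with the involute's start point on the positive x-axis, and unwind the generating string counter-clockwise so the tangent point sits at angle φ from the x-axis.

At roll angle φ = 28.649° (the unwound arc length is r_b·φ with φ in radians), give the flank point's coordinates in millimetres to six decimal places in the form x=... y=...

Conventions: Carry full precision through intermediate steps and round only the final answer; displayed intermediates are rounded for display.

x=48.708477 y=1.771639

class = single-mesh tooth geometry [base-circle involute, m = 1.448, 66T]
pitch radius r_p = m·N/2 = 1.448·66/2 = 47.784000
base radius r_b = r_p·cos α = 47.784000·cos 24.171° = 43.594656
roll angle φ = 28.649° = 0.50001938 rad
x = r_b·(cos φ + φ·sin φ) = 48.708477
y = r_b·(sin φ − φ·cos φ) = 1.771639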